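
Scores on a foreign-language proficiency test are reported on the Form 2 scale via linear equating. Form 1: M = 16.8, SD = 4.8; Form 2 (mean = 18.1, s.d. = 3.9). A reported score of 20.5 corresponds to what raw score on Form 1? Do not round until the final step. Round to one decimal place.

19.8

Invert y = (SD_Y/SD_X)(x − M_X) + M_Y:
x = (SD_X/SD_Y)(y − M_Y) + M_X = (4.8/3.9)(20.5 − 18.1) + 16.8
x = 1.230769 × 2.400 + 16.8 = 19.8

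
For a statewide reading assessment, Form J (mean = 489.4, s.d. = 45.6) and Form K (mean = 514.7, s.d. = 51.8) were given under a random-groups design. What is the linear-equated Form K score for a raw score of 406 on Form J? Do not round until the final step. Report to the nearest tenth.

Linear equating: y = (SD_Y/SD_X)(x − M_X) + M_Y
y = (51.8/45.6)(406 − 489.4) + 514.7
y = 1.135965 × -83.4 + 514.7 = -94.7395 + 514.7 = 420.0

420.0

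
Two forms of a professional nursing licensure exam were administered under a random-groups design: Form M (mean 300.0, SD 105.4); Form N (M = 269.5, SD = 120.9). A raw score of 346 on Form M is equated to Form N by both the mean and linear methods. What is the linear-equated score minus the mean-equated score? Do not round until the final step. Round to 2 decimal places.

Mean-equated: 346 + (269.5 − 300.0) = 315.50
Linear-equated: (120.9/105.4)(346 − 300.0) + 269.5 = 322.265
Difference = 322.265 − 315.50 = 6.76

6.76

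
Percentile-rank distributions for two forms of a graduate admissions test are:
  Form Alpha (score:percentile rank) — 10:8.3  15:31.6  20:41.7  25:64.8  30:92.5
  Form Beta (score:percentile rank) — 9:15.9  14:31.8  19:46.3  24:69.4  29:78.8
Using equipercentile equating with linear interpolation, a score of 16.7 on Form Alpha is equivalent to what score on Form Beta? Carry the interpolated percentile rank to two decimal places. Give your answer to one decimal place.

PR of 16.7 on Form Alpha: 31.6 + (16.7 − 15)/(20 − 15) × (41.7 − 31.6) = 35.03
On Form Beta, PR 35.03 falls between score 14 (PR 31.8) and 19 (PR 46.3).
Interpolate: 14 + (35.03 − 31.8)/(46.3 − 31.8) × (19 − 14) = 15.1

15.1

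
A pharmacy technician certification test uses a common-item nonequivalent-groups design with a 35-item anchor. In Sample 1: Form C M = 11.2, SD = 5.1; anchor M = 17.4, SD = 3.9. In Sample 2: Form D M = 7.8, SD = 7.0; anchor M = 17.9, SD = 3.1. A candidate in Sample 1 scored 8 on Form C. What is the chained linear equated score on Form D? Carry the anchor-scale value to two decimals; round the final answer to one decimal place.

1.1

Form C → anchor (Sample 1): v = (3.9/5.1)(8 − 11.2) + 17.4 = 14.95
anchor → Form D (Sample 2): y = (7.0/3.1)(14.95 − 17.9) + 7.8 = 1.1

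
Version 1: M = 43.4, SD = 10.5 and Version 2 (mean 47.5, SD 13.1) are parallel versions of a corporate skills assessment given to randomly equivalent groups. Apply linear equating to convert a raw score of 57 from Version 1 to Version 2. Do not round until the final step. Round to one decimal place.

64.5

Linear equating: y = (SD_Y/SD_X)(x − M_X) + M_Y
y = (13.1/10.5)(57 − 43.4) + 47.5
y = 1.247619 × 13.6 + 47.5 = 16.9676 + 47.5 = 64.5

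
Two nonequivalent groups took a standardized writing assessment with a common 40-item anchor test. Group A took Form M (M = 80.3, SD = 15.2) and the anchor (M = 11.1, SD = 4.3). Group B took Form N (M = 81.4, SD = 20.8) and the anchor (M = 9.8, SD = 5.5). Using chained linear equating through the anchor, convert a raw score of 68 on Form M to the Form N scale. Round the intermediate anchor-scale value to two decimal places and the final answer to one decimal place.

73.2

Form M → anchor (Group A): v = (4.3/15.2)(68 − 80.3) + 11.1 = 7.62
anchor → Form N (Group B): y = (20.8/5.5)(7.62 − 9.8) + 81.4 = 73.2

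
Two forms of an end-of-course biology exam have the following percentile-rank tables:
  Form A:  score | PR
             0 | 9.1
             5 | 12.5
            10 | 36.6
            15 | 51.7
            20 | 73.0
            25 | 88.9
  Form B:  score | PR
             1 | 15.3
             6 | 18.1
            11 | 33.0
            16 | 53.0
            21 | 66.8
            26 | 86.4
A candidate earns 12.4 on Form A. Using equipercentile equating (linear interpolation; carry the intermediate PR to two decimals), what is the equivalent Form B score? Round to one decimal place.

PR of 12.4 on Form A: 36.6 + (12.4 − 10)/(15 − 10) × (51.7 − 36.6) = 43.85
On Form B, PR 43.85 falls between score 11 (PR 33.0) and 16 (PR 53.0).
Interpolate: 11 + (43.85 − 33.0)/(53.0 − 33.0) × (16 − 11) = 13.7

13.7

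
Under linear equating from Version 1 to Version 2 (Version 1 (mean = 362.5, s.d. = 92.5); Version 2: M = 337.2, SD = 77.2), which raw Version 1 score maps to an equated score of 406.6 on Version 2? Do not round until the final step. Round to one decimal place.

445.7

Invert y = (SD_Y/SD_X)(x − M_X) + M_Y:
x = (SD_X/SD_Y)(y − M_Y) + M_X = (92.5/77.2)(406.6 − 337.2) + 362.5
x = 1.198187 × 69.400 + 362.5 = 445.7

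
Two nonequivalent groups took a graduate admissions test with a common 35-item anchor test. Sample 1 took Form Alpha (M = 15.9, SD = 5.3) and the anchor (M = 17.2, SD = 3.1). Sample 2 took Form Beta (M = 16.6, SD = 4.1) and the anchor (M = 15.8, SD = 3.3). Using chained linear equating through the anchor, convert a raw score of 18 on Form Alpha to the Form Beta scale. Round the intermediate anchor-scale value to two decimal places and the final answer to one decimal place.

Form Alpha → anchor (Sample 1): v = (3.1/5.3)(18 − 15.9) + 17.2 = 18.43
anchor → Form Beta (Sample 2): y = (4.1/3.3)(18.43 − 15.8) + 16.6 = 19.9

19.9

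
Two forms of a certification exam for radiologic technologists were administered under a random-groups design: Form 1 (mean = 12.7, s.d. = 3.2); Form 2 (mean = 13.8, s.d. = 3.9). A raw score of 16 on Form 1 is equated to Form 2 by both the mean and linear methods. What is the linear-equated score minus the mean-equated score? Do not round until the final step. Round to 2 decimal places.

0.72

Mean-equated: 16 + (13.8 − 12.7) = 17.10
Linear-equated: (3.9/3.2)(16 − 12.7) + 13.8 = 17.822
Difference = 17.822 − 17.10 = 0.72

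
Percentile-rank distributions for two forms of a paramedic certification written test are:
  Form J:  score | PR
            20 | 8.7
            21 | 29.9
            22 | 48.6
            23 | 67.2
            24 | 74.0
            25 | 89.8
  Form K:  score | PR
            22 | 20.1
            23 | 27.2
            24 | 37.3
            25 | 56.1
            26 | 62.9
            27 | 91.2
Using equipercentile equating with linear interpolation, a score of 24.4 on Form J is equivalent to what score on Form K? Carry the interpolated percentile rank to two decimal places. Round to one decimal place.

26.6

PR of 24.4 on Form J: 74.0 + (24.4 − 24)/(25 − 24) × (89.8 − 74.0) = 80.32
On Form K, PR 80.32 falls between score 26 (PR 62.9) and 27 (PR 91.2).
Interpolate: 26 + (80.32 − 62.9)/(91.2 − 62.9) × (27 − 26) = 26.6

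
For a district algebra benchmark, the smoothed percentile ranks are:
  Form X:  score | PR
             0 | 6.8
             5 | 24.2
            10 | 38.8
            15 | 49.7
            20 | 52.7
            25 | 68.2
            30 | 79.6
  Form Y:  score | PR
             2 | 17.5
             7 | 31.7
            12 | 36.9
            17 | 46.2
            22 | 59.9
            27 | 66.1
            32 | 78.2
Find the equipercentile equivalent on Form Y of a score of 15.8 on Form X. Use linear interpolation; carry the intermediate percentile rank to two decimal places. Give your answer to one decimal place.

PR of 15.8 on Form X: 49.7 + (15.8 − 15)/(20 − 15) × (52.7 − 49.7) = 50.18
On Form Y, PR 50.18 falls between score 17 (PR 46.2) and 22 (PR 59.9).
Interpolate: 17 + (50.18 − 46.2)/(59.9 − 46.2) × (22 − 17) = 18.5

18.5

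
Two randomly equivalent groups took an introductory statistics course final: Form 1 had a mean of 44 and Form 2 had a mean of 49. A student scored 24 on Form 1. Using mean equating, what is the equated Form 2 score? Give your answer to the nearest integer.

29

Mean equating: y = x + (M_Y − M_X) = 24 + (49 − 44) = 29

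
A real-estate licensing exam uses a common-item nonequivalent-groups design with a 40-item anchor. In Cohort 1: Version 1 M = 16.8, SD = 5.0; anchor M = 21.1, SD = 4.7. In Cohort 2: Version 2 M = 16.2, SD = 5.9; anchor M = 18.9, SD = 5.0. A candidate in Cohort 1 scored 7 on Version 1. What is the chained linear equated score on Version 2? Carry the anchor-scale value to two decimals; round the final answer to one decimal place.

Version 1 → anchor (Cohort 1): v = (4.7/5.0)(7 − 16.8) + 21.1 = 11.89
anchor → Version 2 (Cohort 2): y = (5.9/5.0)(11.89 − 18.9) + 16.2 = 7.9

7.9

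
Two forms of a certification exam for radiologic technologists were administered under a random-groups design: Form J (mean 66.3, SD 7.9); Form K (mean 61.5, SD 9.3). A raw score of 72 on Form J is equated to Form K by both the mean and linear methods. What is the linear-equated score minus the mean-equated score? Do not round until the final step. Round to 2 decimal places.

Mean-equated: 72 + (61.5 − 66.3) = 67.20
Linear-equated: (9.3/7.9)(72 − 66.3) + 61.5 = 68.210
Difference = 68.210 − 67.20 = 1.01

1.01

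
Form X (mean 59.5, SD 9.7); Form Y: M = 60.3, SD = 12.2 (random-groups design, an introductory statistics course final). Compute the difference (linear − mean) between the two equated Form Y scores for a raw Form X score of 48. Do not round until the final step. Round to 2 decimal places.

Mean-equated: 48 + (60.3 − 59.5) = 48.80
Linear-equated: (12.2/9.7)(48 − 59.5) + 60.3 = 45.836
Difference = 45.836 − 48.80 = -2.96

-2.96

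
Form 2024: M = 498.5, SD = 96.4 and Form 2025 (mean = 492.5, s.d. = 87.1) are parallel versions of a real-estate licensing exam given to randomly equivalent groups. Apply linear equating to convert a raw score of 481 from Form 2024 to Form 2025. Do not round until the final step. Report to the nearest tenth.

Linear equating: y = (SD_Y/SD_X)(x − M_X) + M_Y
y = (87.1/96.4)(481 − 498.5) + 492.5
y = 0.903527 × -17.5 + 492.5 = -15.8117 + 492.5 = 476.7

476.7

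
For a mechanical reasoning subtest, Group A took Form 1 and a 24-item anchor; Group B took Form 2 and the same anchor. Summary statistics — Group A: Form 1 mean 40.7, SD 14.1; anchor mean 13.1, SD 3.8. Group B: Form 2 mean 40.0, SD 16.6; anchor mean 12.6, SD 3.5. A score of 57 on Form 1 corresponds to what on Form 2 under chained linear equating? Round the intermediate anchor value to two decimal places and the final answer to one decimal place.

63.2

Form 1 → anchor (Group A): v = (3.8/14.1)(57 − 40.7) + 13.1 = 17.49
anchor → Form 2 (Group B): y = (16.6/3.5)(17.49 − 12.6) + 40.0 = 63.2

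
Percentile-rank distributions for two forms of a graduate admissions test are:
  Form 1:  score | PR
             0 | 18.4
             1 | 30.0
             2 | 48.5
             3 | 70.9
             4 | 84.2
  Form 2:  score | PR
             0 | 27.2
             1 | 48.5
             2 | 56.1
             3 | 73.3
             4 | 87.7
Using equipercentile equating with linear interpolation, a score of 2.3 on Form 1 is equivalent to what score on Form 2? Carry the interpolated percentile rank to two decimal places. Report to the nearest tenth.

1.9

PR of 2.3 on Form 1: 48.5 + (2.3 − 2)/(3 − 2) × (70.9 − 48.5) = 55.22
On Form 2, PR 55.22 falls between score 1 (PR 48.5) and 2 (PR 56.1).
Interpolate: 1 + (55.22 − 48.5)/(56.1 − 48.5) × (2 − 1) = 1.9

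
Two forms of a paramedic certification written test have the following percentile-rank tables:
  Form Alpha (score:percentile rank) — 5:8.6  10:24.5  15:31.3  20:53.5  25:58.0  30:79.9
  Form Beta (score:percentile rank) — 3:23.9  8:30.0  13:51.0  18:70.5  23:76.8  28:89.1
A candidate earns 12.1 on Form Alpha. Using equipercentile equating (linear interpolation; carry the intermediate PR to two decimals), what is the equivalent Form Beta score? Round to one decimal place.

PR of 12.1 on Form Alpha: 24.5 + (12.1 − 10)/(15 − 10) × (31.3 − 24.5) = 27.36
On Form Beta, PR 27.36 falls between score 3 (PR 23.9) and 8 (PR 30.0).
Interpolate: 3 + (27.36 − 23.9)/(30.0 − 23.9) × (8 − 3) = 5.8

5.8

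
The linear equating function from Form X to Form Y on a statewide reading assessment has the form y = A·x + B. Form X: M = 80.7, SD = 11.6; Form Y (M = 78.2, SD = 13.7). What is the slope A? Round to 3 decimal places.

1.181

A = SD_Y / SD_X = 13.7 / 11.6 = 1.181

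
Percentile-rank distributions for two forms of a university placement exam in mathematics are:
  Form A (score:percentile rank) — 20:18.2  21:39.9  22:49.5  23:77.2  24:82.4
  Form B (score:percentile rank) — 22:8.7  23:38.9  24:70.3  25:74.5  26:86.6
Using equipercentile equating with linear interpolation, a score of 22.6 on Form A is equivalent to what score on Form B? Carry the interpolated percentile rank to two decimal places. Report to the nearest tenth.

PR of 22.6 on Form A: 49.5 + (22.6 − 22)/(23 − 22) × (77.2 − 49.5) = 66.12
On Form B, PR 66.12 falls between score 23 (PR 38.9) and 24 (PR 70.3).
Interpolate: 23 + (66.12 − 38.9)/(70.3 − 38.9) × (24 − 23) = 23.9

23.9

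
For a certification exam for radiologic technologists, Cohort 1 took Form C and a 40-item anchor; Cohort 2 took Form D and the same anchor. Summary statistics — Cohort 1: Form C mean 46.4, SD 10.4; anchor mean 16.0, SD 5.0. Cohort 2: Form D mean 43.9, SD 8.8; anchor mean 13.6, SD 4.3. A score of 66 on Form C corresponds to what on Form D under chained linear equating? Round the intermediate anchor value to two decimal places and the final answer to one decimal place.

Form C → anchor (Cohort 1): v = (5.0/10.4)(66 − 46.4) + 16.0 = 25.42
anchor → Form D (Cohort 2): y = (8.8/4.3)(25.42 − 13.6) + 43.9 = 68.1

68.1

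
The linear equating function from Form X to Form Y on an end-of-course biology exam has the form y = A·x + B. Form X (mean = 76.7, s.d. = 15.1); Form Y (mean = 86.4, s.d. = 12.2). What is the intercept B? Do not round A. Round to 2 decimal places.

24.43

A = SD_Y / SD_X = 12.2 / 15.1 = 0.807947
B = M_Y − A·M_X = 86.4 − 0.807947 × 76.7 = 24.43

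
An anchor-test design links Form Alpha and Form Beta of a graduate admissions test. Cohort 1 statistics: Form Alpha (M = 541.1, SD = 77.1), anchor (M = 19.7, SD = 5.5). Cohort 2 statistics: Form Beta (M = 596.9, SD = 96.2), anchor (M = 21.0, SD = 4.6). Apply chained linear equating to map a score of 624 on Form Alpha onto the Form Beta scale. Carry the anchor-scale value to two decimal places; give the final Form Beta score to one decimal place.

693.3

Form Alpha → anchor (Cohort 1): v = (5.5/77.1)(624 − 541.1) + 19.7 = 25.61
anchor → Form Beta (Cohort 2): y = (96.2/4.6)(25.61 − 21.0) + 596.9 = 693.3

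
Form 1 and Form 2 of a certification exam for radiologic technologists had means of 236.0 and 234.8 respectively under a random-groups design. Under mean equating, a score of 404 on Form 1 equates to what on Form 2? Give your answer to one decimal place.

Mean equating: y = x + (M_Y − M_X) = 404 + (234.8 − 236.0) = 402.8

402.8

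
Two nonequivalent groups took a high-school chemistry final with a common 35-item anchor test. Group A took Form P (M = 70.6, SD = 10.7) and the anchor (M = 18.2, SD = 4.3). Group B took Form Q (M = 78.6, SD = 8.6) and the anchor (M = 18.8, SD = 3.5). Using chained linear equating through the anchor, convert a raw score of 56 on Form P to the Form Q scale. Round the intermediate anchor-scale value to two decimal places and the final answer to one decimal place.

Form P → anchor (Group A): v = (4.3/10.7)(56 − 70.6) + 18.2 = 12.33
anchor → Form Q (Group B): y = (8.6/3.5)(12.33 − 18.8) + 78.6 = 62.7

62.7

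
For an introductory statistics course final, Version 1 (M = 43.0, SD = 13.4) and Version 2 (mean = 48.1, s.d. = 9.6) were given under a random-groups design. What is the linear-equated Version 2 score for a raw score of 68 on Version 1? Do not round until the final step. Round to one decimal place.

66.0

Linear equating: y = (SD_Y/SD_X)(x − M_X) + M_Y
y = (9.6/13.4)(68 − 43.0) + 48.1
y = 0.716418 × 25.0 + 48.1 = 17.9104 + 48.1 = 66.0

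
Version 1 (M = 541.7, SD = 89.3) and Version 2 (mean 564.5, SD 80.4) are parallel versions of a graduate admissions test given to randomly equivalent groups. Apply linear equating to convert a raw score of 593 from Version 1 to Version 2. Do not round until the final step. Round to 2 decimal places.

Linear equating: y = (SD_Y/SD_X)(x − M_X) + M_Y
y = (80.4/89.3)(593 − 541.7) + 564.5
y = 0.900336 × 51.3 + 564.5 = 46.1872 + 564.5 = 610.69

610.69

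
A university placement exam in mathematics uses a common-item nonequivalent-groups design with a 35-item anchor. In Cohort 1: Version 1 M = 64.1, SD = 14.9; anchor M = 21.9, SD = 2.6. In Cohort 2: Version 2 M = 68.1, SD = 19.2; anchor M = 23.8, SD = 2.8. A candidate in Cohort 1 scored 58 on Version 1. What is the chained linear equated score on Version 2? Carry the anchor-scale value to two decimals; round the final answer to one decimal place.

47.8

Version 1 → anchor (Cohort 1): v = (2.6/14.9)(58 − 64.1) + 21.9 = 20.84
anchor → Version 2 (Cohort 2): y = (19.2/2.8)(20.84 − 23.8) + 68.1 = 47.8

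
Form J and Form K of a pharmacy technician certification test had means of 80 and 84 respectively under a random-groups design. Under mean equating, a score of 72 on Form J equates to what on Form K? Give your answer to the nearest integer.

76

Mean equating: y = x + (M_Y − M_X) = 72 + (84 − 80) = 76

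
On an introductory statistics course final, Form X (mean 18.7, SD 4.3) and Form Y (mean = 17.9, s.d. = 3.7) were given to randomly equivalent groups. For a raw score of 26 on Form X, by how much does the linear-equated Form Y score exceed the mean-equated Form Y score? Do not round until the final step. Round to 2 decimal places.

-1.02

Mean-equated: 26 + (17.9 − 18.7) = 25.20
Linear-equated: (3.7/4.3)(26 − 18.7) + 17.9 = 24.181
Difference = 24.181 − 25.20 = -1.02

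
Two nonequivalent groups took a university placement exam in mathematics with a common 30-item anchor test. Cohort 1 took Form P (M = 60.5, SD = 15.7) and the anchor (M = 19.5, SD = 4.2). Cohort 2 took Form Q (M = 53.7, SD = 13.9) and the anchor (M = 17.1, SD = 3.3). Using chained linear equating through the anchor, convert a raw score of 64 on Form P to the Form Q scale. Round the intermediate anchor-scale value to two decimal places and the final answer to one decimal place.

67.8

Form P → anchor (Cohort 1): v = (4.2/15.7)(64 − 60.5) + 19.5 = 20.44
anchor → Form Q (Cohort 2): y = (13.9/3.3)(20.44 − 17.1) + 53.7 = 67.8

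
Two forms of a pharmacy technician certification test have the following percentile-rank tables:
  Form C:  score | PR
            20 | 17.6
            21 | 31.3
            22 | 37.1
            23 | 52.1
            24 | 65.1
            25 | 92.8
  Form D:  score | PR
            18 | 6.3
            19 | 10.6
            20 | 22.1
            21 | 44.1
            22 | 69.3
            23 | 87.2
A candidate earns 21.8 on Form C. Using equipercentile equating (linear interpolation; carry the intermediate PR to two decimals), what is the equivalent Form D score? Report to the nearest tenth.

PR of 21.8 on Form C: 31.3 + (21.8 − 21)/(22 − 21) × (37.1 − 31.3) = 35.94
On Form D, PR 35.94 falls between score 20 (PR 22.1) and 21 (PR 44.1).
Interpolate: 20 + (35.94 − 22.1)/(44.1 − 22.1) × (21 − 20) = 20.6

20.6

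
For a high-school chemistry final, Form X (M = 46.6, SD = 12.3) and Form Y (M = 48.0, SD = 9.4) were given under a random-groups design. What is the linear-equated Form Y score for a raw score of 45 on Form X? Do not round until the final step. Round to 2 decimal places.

Linear equating: y = (SD_Y/SD_X)(x − M_X) + M_Y
y = (9.4/12.3)(45 − 46.6) + 48.0
y = 0.764228 × -1.6 + 48.0 = -1.2228 + 48.0 = 46.78

46.78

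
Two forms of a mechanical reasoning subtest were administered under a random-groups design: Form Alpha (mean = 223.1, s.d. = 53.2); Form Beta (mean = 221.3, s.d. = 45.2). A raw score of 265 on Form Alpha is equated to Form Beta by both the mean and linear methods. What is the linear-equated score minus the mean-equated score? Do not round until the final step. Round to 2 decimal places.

Mean-equated: 265 + (221.3 − 223.1) = 263.20
Linear-equated: (45.2/53.2)(265 − 223.1) + 221.3 = 256.899
Difference = 256.899 − 263.20 = -6.30

-6.30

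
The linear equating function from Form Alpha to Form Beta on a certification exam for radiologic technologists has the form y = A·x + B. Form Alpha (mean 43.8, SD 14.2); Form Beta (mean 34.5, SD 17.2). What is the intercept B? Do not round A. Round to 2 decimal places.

A = SD_Y / SD_X = 17.2 / 14.2 = 1.211268
B = M_Y − A·M_X = 34.5 − 1.211268 × 43.8 = -18.55

-18.55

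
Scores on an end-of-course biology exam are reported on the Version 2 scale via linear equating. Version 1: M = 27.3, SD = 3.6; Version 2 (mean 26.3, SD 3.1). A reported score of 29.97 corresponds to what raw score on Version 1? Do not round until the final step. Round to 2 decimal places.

Invert y = (SD_Y/SD_X)(x − M_X) + M_Y:
x = (SD_X/SD_Y)(y − M_Y) + M_X = (3.6/3.1)(29.97 − 26.3) + 27.3
x = 1.161290 × 3.670 + 27.3 = 31.56

31.56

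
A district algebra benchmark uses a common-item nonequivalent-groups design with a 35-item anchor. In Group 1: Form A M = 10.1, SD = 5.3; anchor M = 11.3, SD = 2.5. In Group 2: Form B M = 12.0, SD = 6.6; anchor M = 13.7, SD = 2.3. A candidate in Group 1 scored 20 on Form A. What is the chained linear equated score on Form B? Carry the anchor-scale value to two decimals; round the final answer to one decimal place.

18.5

Form A → anchor (Group 1): v = (2.5/5.3)(20 − 10.1) + 11.3 = 15.97
anchor → Form B (Group 2): y = (6.6/2.3)(15.97 − 13.7) + 12.0 = 18.5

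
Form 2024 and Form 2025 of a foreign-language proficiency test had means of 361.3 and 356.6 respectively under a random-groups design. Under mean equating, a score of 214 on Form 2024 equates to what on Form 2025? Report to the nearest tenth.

Mean equating: y = x + (M_Y − M_X) = 214 + (356.6 − 361.3) = 209.3

209.3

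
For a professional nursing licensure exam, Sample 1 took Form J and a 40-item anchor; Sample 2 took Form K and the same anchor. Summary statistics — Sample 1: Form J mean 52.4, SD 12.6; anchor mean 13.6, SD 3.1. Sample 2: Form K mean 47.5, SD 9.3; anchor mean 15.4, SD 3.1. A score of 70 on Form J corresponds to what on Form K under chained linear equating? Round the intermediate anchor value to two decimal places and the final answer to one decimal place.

55.1

Form J → anchor (Sample 1): v = (3.1/12.6)(70 − 52.4) + 13.6 = 17.93
anchor → Form K (Sample 2): y = (9.3/3.1)(17.93 − 15.4) + 47.5 = 55.1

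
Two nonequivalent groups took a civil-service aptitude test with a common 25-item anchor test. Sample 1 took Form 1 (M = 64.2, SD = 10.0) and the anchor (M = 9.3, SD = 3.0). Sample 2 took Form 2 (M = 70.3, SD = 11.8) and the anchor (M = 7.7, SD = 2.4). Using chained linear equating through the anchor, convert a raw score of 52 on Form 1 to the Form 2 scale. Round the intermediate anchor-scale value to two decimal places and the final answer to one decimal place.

60.2

Form 1 → anchor (Sample 1): v = (3.0/10.0)(52 − 64.2) + 9.3 = 5.64
anchor → Form 2 (Sample 2): y = (11.8/2.4)(5.64 − 7.7) + 70.3 = 60.2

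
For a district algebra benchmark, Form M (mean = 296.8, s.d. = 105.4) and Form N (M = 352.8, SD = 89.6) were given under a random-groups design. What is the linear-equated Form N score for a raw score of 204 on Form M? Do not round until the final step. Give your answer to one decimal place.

Linear equating: y = (SD_Y/SD_X)(x − M_X) + M_Y
y = (89.6/105.4)(204 − 296.8) + 352.8
y = 0.850095 × -92.8 + 352.8 = -78.8888 + 352.8 = 273.9

273.9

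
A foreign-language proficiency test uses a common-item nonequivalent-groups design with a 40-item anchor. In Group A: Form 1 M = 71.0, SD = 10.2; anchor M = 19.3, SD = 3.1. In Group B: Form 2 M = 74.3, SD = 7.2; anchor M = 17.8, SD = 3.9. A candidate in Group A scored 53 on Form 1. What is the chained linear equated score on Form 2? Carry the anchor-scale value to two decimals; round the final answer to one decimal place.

67.0

Form 1 → anchor (Group A): v = (3.1/10.2)(53 − 71.0) + 19.3 = 13.83
anchor → Form 2 (Group B): y = (7.2/3.9)(13.83 − 17.8) + 74.3 = 67.0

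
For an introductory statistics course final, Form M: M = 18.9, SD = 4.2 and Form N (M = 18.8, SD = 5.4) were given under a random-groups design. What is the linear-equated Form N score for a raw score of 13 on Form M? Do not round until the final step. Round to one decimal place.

Linear equating: y = (SD_Y/SD_X)(x − M_X) + M_Y
y = (5.4/4.2)(13 − 18.9) + 18.8
y = 1.285714 × -5.9 + 18.8 = -7.5857 + 18.8 = 11.2

11.2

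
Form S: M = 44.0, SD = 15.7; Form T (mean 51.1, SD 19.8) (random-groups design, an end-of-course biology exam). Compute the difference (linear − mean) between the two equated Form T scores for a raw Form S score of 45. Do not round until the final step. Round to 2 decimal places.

Mean-equated: 45 + (51.1 − 44.0) = 52.10
Linear-equated: (19.8/15.7)(45 − 44.0) + 51.1 = 52.361
Difference = 52.361 − 52.10 = 0.26

0.26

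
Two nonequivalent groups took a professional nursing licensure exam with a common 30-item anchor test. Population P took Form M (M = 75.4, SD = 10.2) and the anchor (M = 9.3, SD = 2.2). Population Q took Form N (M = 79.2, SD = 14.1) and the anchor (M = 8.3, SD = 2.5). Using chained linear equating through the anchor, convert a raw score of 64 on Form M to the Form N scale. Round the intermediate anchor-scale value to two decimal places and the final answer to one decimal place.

Form M → anchor (Population P): v = (2.2/10.2)(64 − 75.4) + 9.3 = 6.84
anchor → Form N (Population Q): y = (14.1/2.5)(6.84 − 8.3) + 79.2 = 71.0

71.0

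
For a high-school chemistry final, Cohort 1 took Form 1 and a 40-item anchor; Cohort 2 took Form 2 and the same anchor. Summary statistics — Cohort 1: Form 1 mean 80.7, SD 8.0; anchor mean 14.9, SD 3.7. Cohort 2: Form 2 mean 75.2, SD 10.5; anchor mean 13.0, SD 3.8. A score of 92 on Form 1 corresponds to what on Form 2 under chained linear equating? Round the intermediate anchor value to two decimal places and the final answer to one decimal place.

Form 1 → anchor (Cohort 1): v = (3.7/8.0)(92 − 80.7) + 14.9 = 20.13
anchor → Form 2 (Cohort 2): y = (10.5/3.8)(20.13 − 13.0) + 75.2 = 94.9

94.9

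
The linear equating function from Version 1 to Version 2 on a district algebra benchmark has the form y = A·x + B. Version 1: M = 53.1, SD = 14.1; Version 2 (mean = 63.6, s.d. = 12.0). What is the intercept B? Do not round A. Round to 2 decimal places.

A = SD_Y / SD_X = 12.0 / 14.1 = 0.851064
B = M_Y − A·M_X = 63.6 − 0.851064 × 53.1 = 18.41

18.41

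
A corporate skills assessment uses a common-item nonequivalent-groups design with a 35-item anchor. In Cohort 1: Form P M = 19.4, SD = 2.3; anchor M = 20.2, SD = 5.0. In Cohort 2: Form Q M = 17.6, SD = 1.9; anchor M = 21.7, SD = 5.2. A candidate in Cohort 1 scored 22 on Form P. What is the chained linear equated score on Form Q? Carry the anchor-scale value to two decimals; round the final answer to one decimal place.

Form P → anchor (Cohort 1): v = (5.0/2.3)(22 − 19.4) + 20.2 = 25.85
anchor → Form Q (Cohort 2): y = (1.9/5.2)(25.85 − 21.7) + 17.6 = 19.1

19.1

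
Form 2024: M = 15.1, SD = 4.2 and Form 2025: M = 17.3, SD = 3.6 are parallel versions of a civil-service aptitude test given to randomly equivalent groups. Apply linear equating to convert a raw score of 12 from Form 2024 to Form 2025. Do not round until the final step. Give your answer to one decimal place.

14.6

Linear equating: y = (SD_Y/SD_X)(x − M_X) + M_Y
y = (3.6/4.2)(12 − 15.1) + 17.3
y = 0.857143 × -3.1 + 17.3 = -2.6571 + 17.3 = 14.6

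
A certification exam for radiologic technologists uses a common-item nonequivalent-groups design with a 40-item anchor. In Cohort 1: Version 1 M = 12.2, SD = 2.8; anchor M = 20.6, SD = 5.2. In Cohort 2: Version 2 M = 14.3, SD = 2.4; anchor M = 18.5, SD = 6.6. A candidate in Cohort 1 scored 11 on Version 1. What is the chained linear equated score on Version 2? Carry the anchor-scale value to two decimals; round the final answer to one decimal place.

Version 1 → anchor (Cohort 1): v = (5.2/2.8)(11 − 12.2) + 20.6 = 18.37
anchor → Version 2 (Cohort 2): y = (2.4/6.6)(18.37 − 18.5) + 14.3 = 14.3

14.3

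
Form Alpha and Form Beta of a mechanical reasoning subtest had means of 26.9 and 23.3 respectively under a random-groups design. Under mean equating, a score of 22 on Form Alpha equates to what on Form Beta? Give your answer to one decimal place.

Mean equating: y = x + (M_Y − M_X) = 22 + (23.3 − 26.9) = 18.4

18.4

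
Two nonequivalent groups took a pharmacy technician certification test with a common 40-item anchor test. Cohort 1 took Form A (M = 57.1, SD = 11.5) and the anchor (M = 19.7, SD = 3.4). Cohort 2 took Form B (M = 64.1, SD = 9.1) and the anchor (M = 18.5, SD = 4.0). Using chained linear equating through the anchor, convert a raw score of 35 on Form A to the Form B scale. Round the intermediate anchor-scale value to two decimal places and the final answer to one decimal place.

52.0

Form A → anchor (Cohort 1): v = (3.4/11.5)(35 − 57.1) + 19.7 = 13.17
anchor → Form B (Cohort 2): y = (9.1/4.0)(13.17 − 18.5) + 64.1 = 52.0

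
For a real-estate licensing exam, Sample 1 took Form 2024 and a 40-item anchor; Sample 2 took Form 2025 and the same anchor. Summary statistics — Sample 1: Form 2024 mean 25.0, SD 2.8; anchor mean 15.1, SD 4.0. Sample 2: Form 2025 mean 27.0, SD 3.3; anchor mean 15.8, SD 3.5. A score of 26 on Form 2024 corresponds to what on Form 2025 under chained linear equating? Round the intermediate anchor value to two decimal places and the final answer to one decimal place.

Form 2024 → anchor (Sample 1): v = (4.0/2.8)(26 − 25.0) + 15.1 = 16.53
anchor → Form 2025 (Sample 2): y = (3.3/3.5)(16.53 − 15.8) + 27.0 = 27.7

27.7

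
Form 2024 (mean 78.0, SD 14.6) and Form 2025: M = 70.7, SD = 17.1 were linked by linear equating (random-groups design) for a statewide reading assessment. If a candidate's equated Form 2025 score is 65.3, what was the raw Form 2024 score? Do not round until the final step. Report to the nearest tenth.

Invert y = (SD_Y/SD_X)(x − M_X) + M_Y:
x = (SD_X/SD_Y)(y − M_Y) + M_X = (14.6/17.1)(65.3 − 70.7) + 78.0
x = 0.853801 × -5.400 + 78.0 = 73.4

73.4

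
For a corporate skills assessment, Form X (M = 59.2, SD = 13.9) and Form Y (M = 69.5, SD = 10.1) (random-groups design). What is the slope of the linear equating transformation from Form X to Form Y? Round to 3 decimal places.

A = SD_Y / SD_X = 10.1 / 13.9 = 0.727

0.727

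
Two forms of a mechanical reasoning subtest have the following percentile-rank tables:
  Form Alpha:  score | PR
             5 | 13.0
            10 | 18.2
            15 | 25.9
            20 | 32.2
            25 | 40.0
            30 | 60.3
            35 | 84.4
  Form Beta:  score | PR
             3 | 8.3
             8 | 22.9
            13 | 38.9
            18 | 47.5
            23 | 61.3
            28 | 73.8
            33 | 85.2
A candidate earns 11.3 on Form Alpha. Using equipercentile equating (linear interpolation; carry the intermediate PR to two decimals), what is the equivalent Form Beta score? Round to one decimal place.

7.1

PR of 11.3 on Form Alpha: 18.2 + (11.3 − 10)/(15 − 10) × (25.9 − 18.2) = 20.20
On Form Beta, PR 20.20 falls between score 3 (PR 8.3) and 8 (PR 22.9).
Interpolate: 3 + (20.20 − 8.3)/(22.9 − 8.3) × (8 − 3) = 7.1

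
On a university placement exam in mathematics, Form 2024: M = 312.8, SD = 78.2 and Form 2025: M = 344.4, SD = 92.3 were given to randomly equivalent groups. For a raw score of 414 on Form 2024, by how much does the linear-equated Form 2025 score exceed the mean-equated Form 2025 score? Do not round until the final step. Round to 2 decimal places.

18.25

Mean-equated: 414 + (344.4 − 312.8) = 445.60
Linear-equated: (92.3/78.2)(414 − 312.8) + 344.4 = 463.847
Difference = 463.847 − 445.60 = 18.25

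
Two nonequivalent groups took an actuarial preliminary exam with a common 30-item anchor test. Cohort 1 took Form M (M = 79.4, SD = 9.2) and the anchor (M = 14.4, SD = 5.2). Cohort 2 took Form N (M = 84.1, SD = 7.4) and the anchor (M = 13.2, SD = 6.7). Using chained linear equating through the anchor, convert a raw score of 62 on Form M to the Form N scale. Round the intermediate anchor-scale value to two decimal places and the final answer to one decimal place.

Form M → anchor (Cohort 1): v = (5.2/9.2)(62 − 79.4) + 14.4 = 4.57
anchor → Form N (Cohort 2): y = (7.4/6.7)(4.57 − 13.2) + 84.1 = 74.6

74.6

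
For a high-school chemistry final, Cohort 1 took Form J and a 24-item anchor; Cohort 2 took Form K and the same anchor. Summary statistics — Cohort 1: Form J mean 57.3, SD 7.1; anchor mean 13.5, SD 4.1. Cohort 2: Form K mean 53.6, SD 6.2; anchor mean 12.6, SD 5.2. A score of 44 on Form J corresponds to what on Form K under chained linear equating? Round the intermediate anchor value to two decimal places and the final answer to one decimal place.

Form J → anchor (Cohort 1): v = (4.1/7.1)(44 − 57.3) + 13.5 = 5.82
anchor → Form K (Cohort 2): y = (6.2/5.2)(5.82 − 12.6) + 53.6 = 45.5

45.5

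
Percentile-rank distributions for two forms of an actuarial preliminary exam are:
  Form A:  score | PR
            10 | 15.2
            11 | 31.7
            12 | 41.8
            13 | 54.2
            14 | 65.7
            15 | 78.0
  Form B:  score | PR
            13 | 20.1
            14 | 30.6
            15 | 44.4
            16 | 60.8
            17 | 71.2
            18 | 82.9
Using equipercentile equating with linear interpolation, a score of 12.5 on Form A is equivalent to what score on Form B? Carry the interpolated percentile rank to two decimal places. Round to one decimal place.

PR of 12.5 on Form A: 41.8 + (12.5 − 12)/(13 − 12) × (54.2 − 41.8) = 48.00
On Form B, PR 48.00 falls between score 15 (PR 44.4) and 16 (PR 60.8).
Interpolate: 15 + (48.00 − 44.4)/(60.8 − 44.4) × (16 − 15) = 15.2

15.2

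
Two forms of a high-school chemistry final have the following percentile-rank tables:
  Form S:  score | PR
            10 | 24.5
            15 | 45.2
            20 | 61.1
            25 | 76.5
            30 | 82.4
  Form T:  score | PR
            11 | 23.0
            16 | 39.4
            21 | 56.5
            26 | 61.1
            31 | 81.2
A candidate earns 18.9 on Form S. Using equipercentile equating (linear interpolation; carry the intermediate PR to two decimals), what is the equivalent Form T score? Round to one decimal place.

22.2

PR of 18.9 on Form S: 45.2 + (18.9 − 15)/(20 − 15) × (61.1 − 45.2) = 57.60
On Form T, PR 57.60 falls between score 21 (PR 56.5) and 26 (PR 61.1).
Interpolate: 21 + (57.60 − 56.5)/(61.1 − 56.5) × (26 − 21) = 22.2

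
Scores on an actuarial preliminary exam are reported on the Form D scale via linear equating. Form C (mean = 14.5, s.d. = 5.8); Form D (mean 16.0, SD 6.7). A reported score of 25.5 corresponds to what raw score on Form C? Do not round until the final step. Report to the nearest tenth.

Invert y = (SD_Y/SD_X)(x − M_X) + M_Y:
x = (SD_X/SD_Y)(y − M_Y) + M_X = (5.8/6.7)(25.5 − 16.0) + 14.5
x = 0.865672 × 9.500 + 14.5 = 22.7

22.7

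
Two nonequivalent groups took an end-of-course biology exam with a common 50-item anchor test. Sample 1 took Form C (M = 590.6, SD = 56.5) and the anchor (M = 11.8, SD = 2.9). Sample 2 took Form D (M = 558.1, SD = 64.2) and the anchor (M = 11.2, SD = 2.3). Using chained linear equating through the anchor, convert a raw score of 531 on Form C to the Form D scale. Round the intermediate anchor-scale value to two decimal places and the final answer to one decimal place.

Form C → anchor (Sample 1): v = (2.9/56.5)(531 − 590.6) + 11.8 = 8.74
anchor → Form D (Sample 2): y = (64.2/2.3)(8.74 − 11.2) + 558.1 = 489.4

489.4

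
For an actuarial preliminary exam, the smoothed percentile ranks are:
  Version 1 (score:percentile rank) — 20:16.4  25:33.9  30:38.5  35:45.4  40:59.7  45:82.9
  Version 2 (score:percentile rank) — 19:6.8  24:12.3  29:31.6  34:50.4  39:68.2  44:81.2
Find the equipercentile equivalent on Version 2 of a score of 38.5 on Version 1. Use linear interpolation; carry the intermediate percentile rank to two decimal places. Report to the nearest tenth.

PR of 38.5 on Version 1: 45.4 + (38.5 − 35)/(40 − 35) × (59.7 − 45.4) = 55.41
On Version 2, PR 55.41 falls between score 34 (PR 50.4) and 39 (PR 68.2).
Interpolate: 34 + (55.41 − 50.4)/(68.2 − 50.4) × (39 − 34) = 35.4

35.4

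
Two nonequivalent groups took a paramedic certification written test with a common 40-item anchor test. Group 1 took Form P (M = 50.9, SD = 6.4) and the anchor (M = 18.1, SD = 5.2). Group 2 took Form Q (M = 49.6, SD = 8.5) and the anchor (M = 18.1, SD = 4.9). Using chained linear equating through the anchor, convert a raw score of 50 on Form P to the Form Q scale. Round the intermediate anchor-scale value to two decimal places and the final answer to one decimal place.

48.3

Form P → anchor (Group 1): v = (5.2/6.4)(50 − 50.9) + 18.1 = 17.37
anchor → Form Q (Group 2): y = (8.5/4.9)(17.37 − 18.1) + 49.6 = 48.3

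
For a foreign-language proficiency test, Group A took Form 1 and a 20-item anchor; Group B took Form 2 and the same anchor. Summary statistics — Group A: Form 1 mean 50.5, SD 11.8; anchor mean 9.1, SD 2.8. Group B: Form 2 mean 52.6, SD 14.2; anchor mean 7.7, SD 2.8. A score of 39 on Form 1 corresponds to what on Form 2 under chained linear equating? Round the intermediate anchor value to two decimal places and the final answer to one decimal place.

45.9

Form 1 → anchor (Group A): v = (2.8/11.8)(39 − 50.5) + 9.1 = 6.37
anchor → Form 2 (Group B): y = (14.2/2.8)(6.37 − 7.7) + 52.6 = 45.9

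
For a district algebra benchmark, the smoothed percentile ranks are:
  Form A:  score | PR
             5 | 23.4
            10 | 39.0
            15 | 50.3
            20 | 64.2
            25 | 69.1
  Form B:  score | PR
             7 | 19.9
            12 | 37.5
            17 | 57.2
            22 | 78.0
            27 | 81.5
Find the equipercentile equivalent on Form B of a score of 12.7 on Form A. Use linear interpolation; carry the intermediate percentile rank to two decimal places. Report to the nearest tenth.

13.9

PR of 12.7 on Form A: 39.0 + (12.7 − 10)/(15 − 10) × (50.3 − 39.0) = 45.10
On Form B, PR 45.10 falls between score 12 (PR 37.5) and 17 (PR 57.2).
Interpolate: 12 + (45.10 − 37.5)/(57.2 − 37.5) × (17 − 12) = 13.9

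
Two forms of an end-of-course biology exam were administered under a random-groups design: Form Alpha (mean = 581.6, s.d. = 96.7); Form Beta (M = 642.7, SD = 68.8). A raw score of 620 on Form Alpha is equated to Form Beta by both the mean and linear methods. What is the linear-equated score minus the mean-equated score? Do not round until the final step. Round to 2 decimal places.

Mean-equated: 620 + (642.7 − 581.6) = 681.10
Linear-equated: (68.8/96.7)(620 − 581.6) + 642.7 = 670.021
Difference = 670.021 − 681.10 = -11.08

-11.08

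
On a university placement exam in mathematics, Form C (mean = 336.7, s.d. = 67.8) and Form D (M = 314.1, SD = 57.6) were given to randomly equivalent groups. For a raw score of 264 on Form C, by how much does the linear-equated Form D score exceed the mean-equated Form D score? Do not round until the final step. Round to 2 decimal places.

10.94

Mean-equated: 264 + (314.1 − 336.7) = 241.40
Linear-equated: (57.6/67.8)(264 − 336.7) + 314.1 = 252.337
Difference = 252.337 − 241.40 = 10.94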